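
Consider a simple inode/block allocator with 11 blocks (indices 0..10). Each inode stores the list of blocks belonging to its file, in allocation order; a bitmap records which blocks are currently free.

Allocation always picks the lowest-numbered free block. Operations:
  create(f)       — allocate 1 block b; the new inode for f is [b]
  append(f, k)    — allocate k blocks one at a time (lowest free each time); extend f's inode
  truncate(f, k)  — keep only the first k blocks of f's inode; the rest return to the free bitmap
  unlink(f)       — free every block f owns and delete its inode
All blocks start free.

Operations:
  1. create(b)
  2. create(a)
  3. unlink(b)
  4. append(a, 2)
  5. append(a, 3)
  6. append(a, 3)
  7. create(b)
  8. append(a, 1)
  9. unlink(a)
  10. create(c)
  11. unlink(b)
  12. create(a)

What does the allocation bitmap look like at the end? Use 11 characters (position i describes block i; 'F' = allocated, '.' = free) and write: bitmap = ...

bitmap = FF.........

[1] create(b) — b=0 (map F..........)
[2] create(a) — a=1 b=0 (map FF.........)
[3] unlink(b) — a=1 (map .F.........)
[4] append(a, 2) — a=1,0,2 (map FFF........)
[5] append(a, 3) — a=1,0,2,3,4,5 (map FFFFFF.....)
[6] append(a, 3) — a=1,0,2,3,4,5,6,7,8 (map FFFFFFFFF..)
[7] create(b) — a=1,0,2,3,4,5,6,7,8 b=9 (map FFFFFFFFFF.)
[8] append(a, 1) — a=1,0,2,3,4,5,6,7,8,10 b=9 (map FFFFFFFFFFF)
[9] unlink(a) — b=9 (map .........F.)
[10] create(c) — b=9 c=0 (map F........F.)
[11] unlink(b) — c=0 (map F..........)
[12] create(a) — a=1 c=0 (map FF.........)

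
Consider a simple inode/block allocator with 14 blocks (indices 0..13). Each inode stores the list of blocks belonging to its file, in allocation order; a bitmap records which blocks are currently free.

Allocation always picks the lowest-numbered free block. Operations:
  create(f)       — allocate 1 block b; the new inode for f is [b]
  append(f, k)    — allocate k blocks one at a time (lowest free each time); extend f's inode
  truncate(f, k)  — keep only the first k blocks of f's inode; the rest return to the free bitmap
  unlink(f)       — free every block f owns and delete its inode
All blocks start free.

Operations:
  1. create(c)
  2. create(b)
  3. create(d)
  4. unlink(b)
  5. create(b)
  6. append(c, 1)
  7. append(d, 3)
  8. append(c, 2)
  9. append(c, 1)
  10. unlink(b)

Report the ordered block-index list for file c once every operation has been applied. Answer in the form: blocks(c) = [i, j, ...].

blocks(c) = [0, 3, 7, 8, 9]

after create(c) → c:[0]  free=[F.............]
after create(b) → b:[1], c:[0]  free=[FF............]
after create(d) → b:[1], c:[0], d:[2]  free=[FFF...........]
after unlink(b) → c:[0], d:[2]  free=[F.F...........]
after create(b) → b:[1], c:[0], d:[2]  free=[FFF...........]
after append(c, 1) → b:[1], c:[0, 3], d:[2]  free=[FFFF..........]
after append(d, 3) → b:[1], c:[0, 3], d:[2, 4, 5, 6]  free=[FFFFFFF.......]
after append(c, 2) → b:[1], c:[0, 3, 7, 8], d:[2, 4, 5, 6]  free=[FFFFFFFFF.....]
after append(c, 1) → b:[1], c:[0, 3, 7, 8, 9], d:[2, 4, 5, 6]  free=[FFFFFFFFFF....]
after unlink(b) → c:[0, 3, 7, 8, 9], d:[2, 4, 5, 6]  free=[F.FFFFFFFF....]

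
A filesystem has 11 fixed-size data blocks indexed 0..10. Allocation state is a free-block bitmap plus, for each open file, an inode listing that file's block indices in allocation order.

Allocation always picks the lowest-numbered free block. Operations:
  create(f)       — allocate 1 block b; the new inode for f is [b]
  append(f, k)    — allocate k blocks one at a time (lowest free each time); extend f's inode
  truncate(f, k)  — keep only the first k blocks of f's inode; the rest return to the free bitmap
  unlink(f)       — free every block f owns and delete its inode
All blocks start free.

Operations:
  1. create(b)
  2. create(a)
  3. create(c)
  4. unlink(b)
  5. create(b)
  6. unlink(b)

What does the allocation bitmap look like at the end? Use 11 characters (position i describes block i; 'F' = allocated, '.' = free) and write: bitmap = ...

bitmap = .FF........

[1] create(b) — b=0 (map F..........)
[2] create(a) — a=1 b=0 (map FF.........)
[3] create(c) — a=1 b=0 c=2 (map FFF........)
[4] unlink(b) — a=1 c=2 (map .FF........)
[5] create(b) — a=1 b=0 c=2 (map FFF........)
[6] unlink(b) — a=1 c=2 (map .FF........)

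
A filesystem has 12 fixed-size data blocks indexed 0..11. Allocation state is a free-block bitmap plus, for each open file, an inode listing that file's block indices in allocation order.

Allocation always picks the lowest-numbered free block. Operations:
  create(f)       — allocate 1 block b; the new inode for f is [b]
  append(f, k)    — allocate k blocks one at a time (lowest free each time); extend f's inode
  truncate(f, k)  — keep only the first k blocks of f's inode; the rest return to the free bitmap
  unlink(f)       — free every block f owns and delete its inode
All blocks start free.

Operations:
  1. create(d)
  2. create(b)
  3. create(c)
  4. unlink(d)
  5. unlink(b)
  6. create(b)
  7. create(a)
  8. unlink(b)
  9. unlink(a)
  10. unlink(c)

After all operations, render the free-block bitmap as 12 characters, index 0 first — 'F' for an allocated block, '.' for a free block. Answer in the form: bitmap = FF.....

bitmap = ............

[1] create(d) — d=0 (map F...........)
[2] create(b) — b=1 d=0 (map FF..........)
[3] create(c) — b=1 c=2 d=0 (map FFF.........)
[4] unlink(d) — b=1 c=2 (map .FF.........)
[5] unlink(b) — c=2 (map ..F.........)
[6] create(b) — b=0 c=2 (map F.F.........)
[7] create(a) — a=1 b=0 c=2 (map FFF.........)
[8] unlink(b) — a=1 c=2 (map .FF.........)
[9] unlink(a) — c=2 (map ..F.........)
[10] unlink(c) —  (map ............)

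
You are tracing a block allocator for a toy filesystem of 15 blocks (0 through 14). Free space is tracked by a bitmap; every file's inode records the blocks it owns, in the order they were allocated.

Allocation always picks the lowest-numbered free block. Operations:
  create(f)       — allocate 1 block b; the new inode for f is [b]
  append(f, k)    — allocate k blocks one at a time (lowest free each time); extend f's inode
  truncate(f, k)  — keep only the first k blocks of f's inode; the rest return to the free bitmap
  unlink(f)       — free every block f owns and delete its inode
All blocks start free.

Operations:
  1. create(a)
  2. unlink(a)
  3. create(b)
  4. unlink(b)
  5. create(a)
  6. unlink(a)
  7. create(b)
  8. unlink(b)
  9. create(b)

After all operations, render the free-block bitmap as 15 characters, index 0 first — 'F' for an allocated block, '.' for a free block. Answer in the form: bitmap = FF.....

  1. create(a)  ⇒  F..............  {a→[0]}
  2. unlink(a)  ⇒  ...............  {}
  3. create(b)  ⇒  F..............  {b→[0]}
  4. unlink(b)  ⇒  ...............  {}
  5. create(a)  ⇒  F..............  {a→[0]}
  6. unlink(a)  ⇒  ...............  {}
  7. create(b)  ⇒  F..............  {b→[0]}
  8. unlink(b)  ⇒  ...............  {}
  9. create(b)  ⇒  F..............  {b→[0]}

bitmap = F..............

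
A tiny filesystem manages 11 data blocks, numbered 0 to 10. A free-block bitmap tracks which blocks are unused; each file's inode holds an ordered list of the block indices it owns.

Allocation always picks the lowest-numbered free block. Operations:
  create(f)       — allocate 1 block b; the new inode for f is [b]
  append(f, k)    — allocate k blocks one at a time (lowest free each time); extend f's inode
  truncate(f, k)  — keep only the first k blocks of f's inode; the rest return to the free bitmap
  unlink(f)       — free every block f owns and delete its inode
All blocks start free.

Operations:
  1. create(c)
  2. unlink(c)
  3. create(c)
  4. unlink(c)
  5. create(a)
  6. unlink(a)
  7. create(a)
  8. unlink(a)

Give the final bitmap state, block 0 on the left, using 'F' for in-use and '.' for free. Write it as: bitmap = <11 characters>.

[1] create(c) — c=0 (map F..........)
[2] unlink(c) —  (map ...........)
[3] create(c) — c=0 (map F..........)
[4] unlink(c) —  (map ...........)
[5] create(a) — a=0 (map F..........)
[6] unlink(a) —  (map ...........)
[7] create(a) — a=0 (map F..........)
[8] unlink(a) —  (map ...........)

bitmap = ...........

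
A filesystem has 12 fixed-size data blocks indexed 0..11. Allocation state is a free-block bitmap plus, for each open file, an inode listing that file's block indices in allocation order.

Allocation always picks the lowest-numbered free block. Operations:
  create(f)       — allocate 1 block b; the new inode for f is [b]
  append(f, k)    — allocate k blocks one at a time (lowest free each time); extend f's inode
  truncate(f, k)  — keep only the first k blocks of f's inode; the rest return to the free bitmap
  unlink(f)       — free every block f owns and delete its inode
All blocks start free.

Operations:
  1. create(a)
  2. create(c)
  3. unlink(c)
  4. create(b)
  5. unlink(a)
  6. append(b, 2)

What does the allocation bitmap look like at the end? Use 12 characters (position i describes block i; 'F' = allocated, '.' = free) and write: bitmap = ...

[1] create(a) — a=0 (map F...........)
[2] create(c) — a=0 c=1 (map FF..........)
[3] unlink(c) — a=0 (map F...........)
[4] create(b) — a=0 b=1 (map FF..........)
[5] unlink(a) — b=1 (map .F..........)
[6] append(b, 2) — b=1,0,2 (map FFF.........)

bitmap = FFF.........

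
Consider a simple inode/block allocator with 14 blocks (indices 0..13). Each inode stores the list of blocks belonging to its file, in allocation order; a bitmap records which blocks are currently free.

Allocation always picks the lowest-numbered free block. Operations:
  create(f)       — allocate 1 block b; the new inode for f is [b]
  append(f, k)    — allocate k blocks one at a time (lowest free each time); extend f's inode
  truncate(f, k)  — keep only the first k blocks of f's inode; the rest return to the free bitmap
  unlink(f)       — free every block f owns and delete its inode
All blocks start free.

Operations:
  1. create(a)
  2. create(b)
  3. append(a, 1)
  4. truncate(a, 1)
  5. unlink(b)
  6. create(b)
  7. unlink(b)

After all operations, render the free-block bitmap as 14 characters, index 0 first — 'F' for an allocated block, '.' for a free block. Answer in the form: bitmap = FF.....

bitmap = F.............

[1] create(a) — a=0 (map F.............)
[2] create(b) — a=0 b=1 (map FF............)
[3] append(a, 1) — a=0,2 b=1 (map FFF...........)
[4] truncate(a, 1) — a=0 b=1 (map FF............)
[5] unlink(b) — a=0 (map F.............)
[6] create(b) — a=0 b=1 (map FF............)
[7] unlink(b) — a=0 (map F.............)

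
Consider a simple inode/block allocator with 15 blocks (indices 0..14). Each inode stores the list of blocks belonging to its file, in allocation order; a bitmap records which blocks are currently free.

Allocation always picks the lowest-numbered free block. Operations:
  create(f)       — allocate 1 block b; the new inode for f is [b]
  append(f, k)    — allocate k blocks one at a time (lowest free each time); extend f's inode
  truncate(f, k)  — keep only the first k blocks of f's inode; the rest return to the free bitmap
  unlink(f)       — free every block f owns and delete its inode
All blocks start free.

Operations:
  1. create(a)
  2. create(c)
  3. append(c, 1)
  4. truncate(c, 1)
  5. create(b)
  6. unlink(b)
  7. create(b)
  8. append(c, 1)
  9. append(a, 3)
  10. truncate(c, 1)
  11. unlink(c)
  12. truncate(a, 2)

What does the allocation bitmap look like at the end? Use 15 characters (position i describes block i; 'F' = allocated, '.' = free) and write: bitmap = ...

bitmap = F.F.F..........

after create(a) → a:[0]  free=[F..............]
after create(c) → a:[0], c:[1]  free=[FF.............]
after append(c, 1) → a:[0], c:[1, 2]  free=[FFF............]
after truncate(c, 1) → a:[0], c:[1]  free=[FF.............]
after create(b) → a:[0], b:[2], c:[1]  free=[FFF............]
after unlink(b) → a:[0], c:[1]  free=[FF.............]
after create(b) → a:[0], b:[2], c:[1]  free=[FFF............]
after append(c, 1) → a:[0], b:[2], c:[1, 3]  free=[FFFF...........]
after append(a, 3) → a:[0, 4, 5, 6], b:[2], c:[1, 3]  free=[FFFFFFF........]
after truncate(c, 1) → a:[0, 4, 5, 6], b:[2], c:[1]  free=[FFF.FFF........]
after unlink(c) → a:[0, 4, 5, 6], b:[2]  free=[F.F.FFF........]
after truncate(a, 2) → a:[0, 4], b:[2]  free=[F.F.F..........]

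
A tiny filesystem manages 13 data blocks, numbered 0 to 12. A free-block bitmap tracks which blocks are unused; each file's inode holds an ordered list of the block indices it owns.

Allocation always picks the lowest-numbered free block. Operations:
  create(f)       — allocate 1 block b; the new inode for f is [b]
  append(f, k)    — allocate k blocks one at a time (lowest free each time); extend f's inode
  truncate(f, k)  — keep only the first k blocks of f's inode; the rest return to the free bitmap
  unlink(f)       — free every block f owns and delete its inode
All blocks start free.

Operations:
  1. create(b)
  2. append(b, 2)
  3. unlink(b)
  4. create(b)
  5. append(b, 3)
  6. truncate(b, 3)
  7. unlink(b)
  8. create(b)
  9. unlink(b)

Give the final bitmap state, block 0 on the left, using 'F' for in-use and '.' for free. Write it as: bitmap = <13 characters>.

[1] create(b) — b=0 (map F............)
[2] append(b, 2) — b=0,1,2 (map FFF..........)
[3] unlink(b) —  (map .............)
[4] create(b) — b=0 (map F............)
[5] append(b, 3) — b=0,1,2,3 (map FFFF.........)
[6] truncate(b, 3) — b=0,1,2 (map FFF..........)
[7] unlink(b) —  (map .............)
[8] create(b) — b=0 (map F............)
[9] unlink(b) —  (map .............)

bitmap = .............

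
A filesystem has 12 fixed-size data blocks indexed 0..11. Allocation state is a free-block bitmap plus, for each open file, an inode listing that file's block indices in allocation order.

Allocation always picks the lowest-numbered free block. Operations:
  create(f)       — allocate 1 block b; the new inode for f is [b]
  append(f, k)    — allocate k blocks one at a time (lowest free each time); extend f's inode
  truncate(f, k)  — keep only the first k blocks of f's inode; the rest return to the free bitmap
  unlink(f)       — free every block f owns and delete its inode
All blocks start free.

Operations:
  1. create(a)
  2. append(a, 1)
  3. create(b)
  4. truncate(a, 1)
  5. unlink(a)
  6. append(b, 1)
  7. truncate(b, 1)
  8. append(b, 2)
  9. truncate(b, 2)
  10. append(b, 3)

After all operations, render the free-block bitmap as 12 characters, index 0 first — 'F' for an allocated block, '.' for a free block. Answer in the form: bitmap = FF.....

bitmap = FFFFF.......

[1] create(a) — a=0 (map F...........)
[2] append(a, 1) — a=0,1 (map FF..........)
[3] create(b) — a=0,1 b=2 (map FFF.........)
[4] truncate(a, 1) — a=0 b=2 (map F.F.........)
[5] unlink(a) — b=2 (map ..F.........)
[6] append(b, 1) — b=2,0 (map F.F.........)
[7] truncate(b, 1) — b=2 (map ..F.........)
[8] append(b, 2) — b=2,0,1 (map FFF.........)
[9] truncate(b, 2) — b=2,0 (map F.F.........)
[10] append(b, 3) — b=2,0,1,3,4 (map FFFFF.......)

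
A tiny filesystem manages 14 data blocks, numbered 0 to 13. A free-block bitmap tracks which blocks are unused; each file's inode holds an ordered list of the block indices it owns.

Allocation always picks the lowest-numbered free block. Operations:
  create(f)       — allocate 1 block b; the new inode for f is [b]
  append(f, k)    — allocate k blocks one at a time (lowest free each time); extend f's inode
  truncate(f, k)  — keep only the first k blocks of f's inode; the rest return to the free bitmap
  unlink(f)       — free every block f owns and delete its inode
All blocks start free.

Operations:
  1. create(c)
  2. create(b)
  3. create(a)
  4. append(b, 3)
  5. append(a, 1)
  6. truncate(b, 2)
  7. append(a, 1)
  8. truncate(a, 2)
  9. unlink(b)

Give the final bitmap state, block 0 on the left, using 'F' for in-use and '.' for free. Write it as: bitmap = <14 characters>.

bitmap = F.F...F.......

create(c): bitmap=F............. | c=[0]
create(b): bitmap=FF............ | b=[1] c=[0]
create(a): bitmap=FFF........... | a=[2] b=[1] c=[0]
append(b, 3): bitmap=FFFFFF........ | a=[2] b=[1, 3, 4, 5] c=[0]
append(a, 1): bitmap=FFFFFFF....... | a=[2, 6] b=[1, 3, 4, 5] c=[0]
truncate(b, 2): bitmap=FFFF..F....... | a=[2, 6] b=[1, 3] c=[0]
append(a, 1): bitmap=FFFFF.F....... | a=[2, 6, 4] b=[1, 3] c=[0]
truncate(a, 2): bitmap=FFFF..F....... | a=[2, 6] b=[1, 3] c=[0]
unlink(b): bitmap=F.F...F....... | a=[2, 6] c=[0]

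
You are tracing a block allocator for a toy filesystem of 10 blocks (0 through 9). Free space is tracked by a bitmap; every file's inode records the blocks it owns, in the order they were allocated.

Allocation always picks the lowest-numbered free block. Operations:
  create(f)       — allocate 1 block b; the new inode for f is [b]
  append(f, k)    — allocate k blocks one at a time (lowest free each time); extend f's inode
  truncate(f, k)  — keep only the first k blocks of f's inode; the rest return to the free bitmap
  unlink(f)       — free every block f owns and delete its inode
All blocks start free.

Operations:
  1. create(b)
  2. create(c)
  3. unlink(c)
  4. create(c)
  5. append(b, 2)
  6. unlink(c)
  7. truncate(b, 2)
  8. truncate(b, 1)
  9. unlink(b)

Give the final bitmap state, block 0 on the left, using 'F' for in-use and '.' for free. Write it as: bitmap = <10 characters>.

[1] create(b) — b=0 (map F.........)
[2] create(c) — b=0 c=1 (map FF........)
[3] unlink(c) — b=0 (map F.........)
[4] create(c) — b=0 c=1 (map FF........)
[5] append(b, 2) — b=0,2,3 c=1 (map FFFF......)
[6] unlink(c) — b=0,2,3 (map F.FF......)
[7] truncate(b, 2) — b=0,2 (map F.F.......)
[8] truncate(b, 1) — b=0 (map F.........)
[9] unlink(b) —  (map ..........)

bitmap = ..........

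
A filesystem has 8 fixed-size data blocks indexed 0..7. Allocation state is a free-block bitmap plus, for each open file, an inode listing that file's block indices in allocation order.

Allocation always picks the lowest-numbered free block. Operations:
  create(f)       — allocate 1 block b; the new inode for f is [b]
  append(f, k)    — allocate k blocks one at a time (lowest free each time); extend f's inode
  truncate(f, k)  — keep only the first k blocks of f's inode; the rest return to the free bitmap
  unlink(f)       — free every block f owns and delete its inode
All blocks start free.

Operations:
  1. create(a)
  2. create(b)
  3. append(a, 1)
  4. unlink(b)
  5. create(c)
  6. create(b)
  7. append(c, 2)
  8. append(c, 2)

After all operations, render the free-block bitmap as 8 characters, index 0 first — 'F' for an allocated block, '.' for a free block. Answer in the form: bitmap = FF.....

bitmap = FFFFFFFF

after create(a) → a:[0]  free=[F.......]
after create(b) → a:[0], b:[1]  free=[FF......]
after append(a, 1) → a:[0, 2], b:[1]  free=[FFF.....]
after unlink(b) → a:[0, 2]  free=[F.F.....]
after create(c) → a:[0, 2], c:[1]  free=[FFF.....]
after create(b) → a:[0, 2], b:[3], c:[1]  free=[FFFF....]
after append(c, 2) → a:[0, 2], b:[3], c:[1, 4, 5]  free=[FFFFFF..]
after append(c, 2) → a:[0, 2], b:[3], c:[1, 4, 5, 6, 7]  free=[FFFFFFFF]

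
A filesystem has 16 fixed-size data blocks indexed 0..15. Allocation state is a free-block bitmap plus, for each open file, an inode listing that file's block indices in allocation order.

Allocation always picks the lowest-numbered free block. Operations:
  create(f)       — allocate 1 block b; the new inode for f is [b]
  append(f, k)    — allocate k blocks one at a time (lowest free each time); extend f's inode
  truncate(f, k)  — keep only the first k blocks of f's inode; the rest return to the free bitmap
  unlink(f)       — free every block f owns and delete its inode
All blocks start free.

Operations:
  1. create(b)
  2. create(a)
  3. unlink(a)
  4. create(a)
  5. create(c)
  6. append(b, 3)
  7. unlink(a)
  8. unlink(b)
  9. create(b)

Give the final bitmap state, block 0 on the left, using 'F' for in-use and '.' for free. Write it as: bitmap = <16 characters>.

bitmap = F.F.............

[1] create(b) — b=0 (map F...............)
[2] create(a) — a=1 b=0 (map FF..............)
[3] unlink(a) — b=0 (map F...............)
[4] create(a) — a=1 b=0 (map FF..............)
[5] create(c) — a=1 b=0 c=2 (map FFF.............)
[6] append(b, 3) — a=1 b=0,3,4,5 c=2 (map FFFFFF..........)
[7] unlink(a) — b=0,3,4,5 c=2 (map F.FFFF..........)
[8] unlink(b) — c=2 (map ..F.............)
[9] create(b) — b=0 c=2 (map F.F.............)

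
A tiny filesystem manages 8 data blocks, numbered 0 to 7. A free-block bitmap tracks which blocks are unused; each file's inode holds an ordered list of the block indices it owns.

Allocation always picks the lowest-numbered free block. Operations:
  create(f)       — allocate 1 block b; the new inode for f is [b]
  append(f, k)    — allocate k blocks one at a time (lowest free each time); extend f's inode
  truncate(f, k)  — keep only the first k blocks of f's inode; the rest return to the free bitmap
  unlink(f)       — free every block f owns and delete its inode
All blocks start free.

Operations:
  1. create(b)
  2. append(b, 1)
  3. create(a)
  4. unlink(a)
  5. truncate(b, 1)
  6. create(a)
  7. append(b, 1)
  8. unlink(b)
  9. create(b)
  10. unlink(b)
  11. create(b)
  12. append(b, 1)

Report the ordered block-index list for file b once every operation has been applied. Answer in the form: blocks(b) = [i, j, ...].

blocks(b) = [0, 2]

[1] create(b) — b=0 (map F.......)
[2] append(b, 1) — b=0,1 (map FF......)
[3] create(a) — a=2 b=0,1 (map FFF.....)
[4] unlink(a) — b=0,1 (map FF......)
[5] truncate(b, 1) — b=0 (map F.......)
[6] create(a) — a=1 b=0 (map FF......)
[7] append(b, 1) — a=1 b=0,2 (map FFF.....)
[8] unlink(b) — a=1 (map .F......)
[9] create(b) — a=1 b=0 (map FF......)
[10] unlink(b) — a=1 (map .F......)
[11] create(b) — a=1 b=0 (map FF......)
[12] append(b, 1) — a=1 b=0,2 (map FFF.....)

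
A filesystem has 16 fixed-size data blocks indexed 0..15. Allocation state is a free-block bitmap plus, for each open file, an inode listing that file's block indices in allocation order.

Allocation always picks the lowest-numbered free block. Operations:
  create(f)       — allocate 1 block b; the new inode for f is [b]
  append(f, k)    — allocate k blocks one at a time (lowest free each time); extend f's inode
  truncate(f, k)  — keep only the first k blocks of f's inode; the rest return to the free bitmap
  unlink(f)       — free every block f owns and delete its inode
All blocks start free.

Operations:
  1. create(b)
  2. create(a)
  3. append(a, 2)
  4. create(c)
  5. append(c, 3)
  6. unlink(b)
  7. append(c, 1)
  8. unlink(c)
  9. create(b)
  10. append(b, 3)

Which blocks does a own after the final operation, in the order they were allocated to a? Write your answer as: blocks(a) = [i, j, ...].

  1. create(b)  ⇒  F...............  {b→[0]}
  2. create(a)  ⇒  FF..............  {a→[1]; b→[0]}
  3. append(a, 2)  ⇒  FFFF............  {a→[1, 2, 3]; b→[0]}
  4. create(c)  ⇒  FFFFF...........  {a→[1, 2, 3]; b→[0]; c→[4]}
  5. append(c, 3)  ⇒  FFFFFFFF........  {a→[1, 2, 3]; b→[0]; c→[4, 5, 6, 7]}
  6. unlink(b)  ⇒  .FFFFFFF........  {a→[1, 2, 3]; c→[4, 5, 6, 7]}
  7. append(c, 1)  ⇒  FFFFFFFF........  {a→[1, 2, 3]; c→[4, 5, 6, 7, 0]}
  8. unlink(c)  ⇒  .FFF............  {a→[1, 2, 3]}
  9. create(b)  ⇒  FFFF............  {a→[1, 2, 3]; b→[0]}
  10. append(b, 3)  ⇒  FFFFFFF.........  {a→[1, 2, 3]; b→[0, 4, 5, 6]}

blocks(a) = [1, 2, 3]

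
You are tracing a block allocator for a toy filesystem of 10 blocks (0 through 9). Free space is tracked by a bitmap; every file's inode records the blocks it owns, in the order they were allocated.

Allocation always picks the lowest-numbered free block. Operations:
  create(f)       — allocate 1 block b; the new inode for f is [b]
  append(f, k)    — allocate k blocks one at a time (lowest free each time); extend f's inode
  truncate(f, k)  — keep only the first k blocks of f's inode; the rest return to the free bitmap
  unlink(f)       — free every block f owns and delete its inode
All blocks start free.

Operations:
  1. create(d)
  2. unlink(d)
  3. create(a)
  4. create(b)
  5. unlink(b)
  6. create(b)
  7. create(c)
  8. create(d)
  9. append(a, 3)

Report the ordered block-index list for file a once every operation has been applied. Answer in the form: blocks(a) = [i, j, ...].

[1] create(d) — d=0 (map F.........)
[2] unlink(d) —  (map ..........)
[3] create(a) — a=0 (map F.........)
[4] create(b) — a=0 b=1 (map FF........)
[5] unlink(b) — a=0 (map F.........)
[6] create(b) — a=0 b=1 (map FF........)
[7] create(c) — a=0 b=1 c=2 (map FFF.......)
[8] create(d) — a=0 b=1 c=2 d=3 (map FFFF......)
[9] append(a, 3) — a=0,4,5,6 b=1 c=2 d=3 (map FFFFFFF...)

blocks(a) = [0, 4, 5, 6]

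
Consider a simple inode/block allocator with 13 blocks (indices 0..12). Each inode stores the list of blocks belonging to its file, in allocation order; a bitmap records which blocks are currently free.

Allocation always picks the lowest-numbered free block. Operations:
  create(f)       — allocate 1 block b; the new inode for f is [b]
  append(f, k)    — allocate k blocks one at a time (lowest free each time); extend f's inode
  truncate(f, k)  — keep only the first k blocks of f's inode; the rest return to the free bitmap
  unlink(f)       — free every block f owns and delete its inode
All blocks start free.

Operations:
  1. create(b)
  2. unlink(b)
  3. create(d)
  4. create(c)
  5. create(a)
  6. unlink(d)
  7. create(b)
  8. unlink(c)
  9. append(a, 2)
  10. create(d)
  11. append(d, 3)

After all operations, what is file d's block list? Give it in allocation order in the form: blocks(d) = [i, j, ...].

after create(b) → b:[0]  free=[F............]
after unlink(b) →   free=[.............]
after create(d) → d:[0]  free=[F............]
after create(c) → c:[1], d:[0]  free=[FF...........]
after create(a) → a:[2], c:[1], d:[0]  free=[FFF..........]
after unlink(d) → a:[2], c:[1]  free=[.FF..........]
after create(b) → a:[2], b:[0], c:[1]  free=[FFF..........]
after unlink(c) → a:[2], b:[0]  free=[F.F..........]
after append(a, 2) → a:[2, 1, 3], b:[0]  free=[FFFF.........]
after create(d) → a:[2, 1, 3], b:[0], d:[4]  free=[FFFFF........]
after append(d, 3) → a:[2, 1, 3], b:[0], d:[4, 5, 6, 7]  free=[FFFFFFFF.....]

blocks(d) = [4, 5, 6, 7]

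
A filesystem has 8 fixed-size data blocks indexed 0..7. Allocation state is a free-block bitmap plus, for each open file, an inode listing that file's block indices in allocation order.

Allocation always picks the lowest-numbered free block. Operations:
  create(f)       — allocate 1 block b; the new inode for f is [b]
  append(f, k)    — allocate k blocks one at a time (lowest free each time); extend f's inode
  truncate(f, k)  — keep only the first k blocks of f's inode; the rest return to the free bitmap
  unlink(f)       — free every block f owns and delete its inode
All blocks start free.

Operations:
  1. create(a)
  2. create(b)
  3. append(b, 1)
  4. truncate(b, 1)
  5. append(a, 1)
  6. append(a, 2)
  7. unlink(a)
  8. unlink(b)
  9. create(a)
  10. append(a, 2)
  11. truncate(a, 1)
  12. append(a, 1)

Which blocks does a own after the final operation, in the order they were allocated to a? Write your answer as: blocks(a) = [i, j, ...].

blocks(a) = [0, 1]

  1. create(a)  ⇒  F.......  {a→[0]}
  2. create(b)  ⇒  FF......  {a→[0]; b→[1]}
  3. append(b, 1)  ⇒  FFF.....  {a→[0]; b→[1, 2]}
  4. truncate(b, 1)  ⇒  FF......  {a→[0]; b→[1]}
  5. append(a, 1)  ⇒  FFF.....  {a→[0, 2]; b→[1]}
  6. append(a, 2)  ⇒  FFFFF...  {a→[0, 2, 3, 4]; b→[1]}
  7. unlink(a)  ⇒  .F......  {b→[1]}
  8. unlink(b)  ⇒  ........  {}
  9. create(a)  ⇒  F.......  {a→[0]}
  10. append(a, 2)  ⇒  FFF.....  {a→[0, 1, 2]}
  11. truncate(a, 1)  ⇒  F.......  {a→[0]}
  12. append(a, 1)  ⇒  FF......  {a→[0, 1]}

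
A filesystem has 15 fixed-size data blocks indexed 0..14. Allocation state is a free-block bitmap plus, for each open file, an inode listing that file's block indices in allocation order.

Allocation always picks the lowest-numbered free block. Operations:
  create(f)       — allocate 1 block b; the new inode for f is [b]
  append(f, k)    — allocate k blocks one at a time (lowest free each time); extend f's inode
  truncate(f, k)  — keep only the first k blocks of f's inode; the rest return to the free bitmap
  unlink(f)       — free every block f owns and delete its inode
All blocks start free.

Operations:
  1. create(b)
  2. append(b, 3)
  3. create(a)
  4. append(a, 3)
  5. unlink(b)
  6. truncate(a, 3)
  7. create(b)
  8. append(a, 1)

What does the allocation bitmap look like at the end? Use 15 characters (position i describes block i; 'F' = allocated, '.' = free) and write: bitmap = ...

  1. create(b)  ⇒  F..............  {b→[0]}
  2. append(b, 3)  ⇒  FFFF...........  {b→[0, 1, 2, 3]}
  3. create(a)  ⇒  FFFFF..........  {a→[4]; b→[0, 1, 2, 3]}
  4. append(a, 3)  ⇒  FFFFFFFF.......  {a→[4, 5, 6, 7]; b→[0, 1, 2, 3]}
  5. unlink(b)  ⇒  ....FFFF.......  {a→[4, 5, 6, 7]}
  6. truncate(a, 3)  ⇒  ....FFF........  {a→[4, 5, 6]}
  7. create(b)  ⇒  F...FFF........  {a→[4, 5, 6]; b→[0]}
  8. append(a, 1)  ⇒  FF..FFF........  {a→[4, 5, 6, 1]; b→[0]}

bitmap = FF..FFF........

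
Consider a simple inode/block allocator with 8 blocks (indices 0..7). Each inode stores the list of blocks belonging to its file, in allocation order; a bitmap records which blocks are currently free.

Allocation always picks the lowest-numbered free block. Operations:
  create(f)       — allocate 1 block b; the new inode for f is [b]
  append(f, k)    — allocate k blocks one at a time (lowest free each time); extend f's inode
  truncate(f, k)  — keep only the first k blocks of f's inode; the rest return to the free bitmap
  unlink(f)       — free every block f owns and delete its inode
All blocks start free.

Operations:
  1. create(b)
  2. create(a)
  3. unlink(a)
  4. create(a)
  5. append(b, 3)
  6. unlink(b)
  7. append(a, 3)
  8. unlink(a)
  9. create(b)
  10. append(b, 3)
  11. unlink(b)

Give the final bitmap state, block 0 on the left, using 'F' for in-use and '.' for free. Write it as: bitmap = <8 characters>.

  1. create(b)  ⇒  F.......  {b→[0]}
  2. create(a)  ⇒  FF......  {a→[1]; b→[0]}
  3. unlink(a)  ⇒  F.......  {b→[0]}
  4. create(a)  ⇒  FF......  {a→[1]; b→[0]}
  5. append(b, 3)  ⇒  FFFFF...  {a→[1]; b→[0, 2, 3, 4]}
  6. unlink(b)  ⇒  .F......  {a→[1]}
  7. append(a, 3)  ⇒  FFFF....  {a→[1, 0, 2, 3]}
  8. unlink(a)  ⇒  ........  {}
  9. create(b)  ⇒  F.......  {b→[0]}
  10. append(b, 3)  ⇒  FFFF....  {b→[0, 1, 2, 3]}
  11. unlink(b)  ⇒  ........  {}

bitmap = ........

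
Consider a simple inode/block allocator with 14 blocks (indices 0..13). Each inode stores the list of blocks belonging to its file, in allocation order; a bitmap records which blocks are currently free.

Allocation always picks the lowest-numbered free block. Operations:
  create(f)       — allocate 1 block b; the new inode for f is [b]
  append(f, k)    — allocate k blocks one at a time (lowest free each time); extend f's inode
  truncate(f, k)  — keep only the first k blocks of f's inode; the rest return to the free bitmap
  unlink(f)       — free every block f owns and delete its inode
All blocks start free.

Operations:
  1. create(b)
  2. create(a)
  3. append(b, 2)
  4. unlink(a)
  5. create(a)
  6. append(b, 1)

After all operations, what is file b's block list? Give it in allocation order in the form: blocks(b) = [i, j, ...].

[1] create(b) — b=0 (map F.............)
[2] create(a) — a=1 b=0 (map FF............)
[3] append(b, 2) — a=1 b=0,2,3 (map FFFF..........)
[4] unlink(a) — b=0,2,3 (map F.FF..........)
[5] create(a) — a=1 b=0,2,3 (map FFFF..........)
[6] append(b, 1) — a=1 b=0,2,3,4 (map FFFFF.........)

blocks(b) = [0, 2, 3, 4]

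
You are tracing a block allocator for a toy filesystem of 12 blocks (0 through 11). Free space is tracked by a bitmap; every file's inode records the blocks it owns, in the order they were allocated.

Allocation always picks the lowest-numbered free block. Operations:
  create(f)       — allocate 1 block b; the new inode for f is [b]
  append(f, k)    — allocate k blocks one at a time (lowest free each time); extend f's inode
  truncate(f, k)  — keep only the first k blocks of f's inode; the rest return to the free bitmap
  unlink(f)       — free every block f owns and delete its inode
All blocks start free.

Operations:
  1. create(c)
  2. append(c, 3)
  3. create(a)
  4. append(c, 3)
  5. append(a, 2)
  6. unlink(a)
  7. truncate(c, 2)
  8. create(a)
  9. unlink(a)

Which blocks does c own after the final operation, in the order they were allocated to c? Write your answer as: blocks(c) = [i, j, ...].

create(c): bitmap=F........... | c=[0]
append(c, 3): bitmap=FFFF........ | c=[0, 1, 2, 3]
create(a): bitmap=FFFFF....... | a=[4] c=[0, 1, 2, 3]
append(c, 3): bitmap=FFFFFFFF.... | a=[4] c=[0, 1, 2, 3, 5, 6, 7]
append(a, 2): bitmap=FFFFFFFFFF.. | a=[4, 8, 9] c=[0, 1, 2, 3, 5, 6, 7]
unlink(a): bitmap=FFFF.FFF.... | c=[0, 1, 2, 3, 5, 6, 7]
truncate(c, 2): bitmap=FF.......... | c=[0, 1]
create(a): bitmap=FFF......... | a=[2] c=[0, 1]
unlink(a): bitmap=FF.......... | c=[0, 1]

blocks(c) = [0, 1]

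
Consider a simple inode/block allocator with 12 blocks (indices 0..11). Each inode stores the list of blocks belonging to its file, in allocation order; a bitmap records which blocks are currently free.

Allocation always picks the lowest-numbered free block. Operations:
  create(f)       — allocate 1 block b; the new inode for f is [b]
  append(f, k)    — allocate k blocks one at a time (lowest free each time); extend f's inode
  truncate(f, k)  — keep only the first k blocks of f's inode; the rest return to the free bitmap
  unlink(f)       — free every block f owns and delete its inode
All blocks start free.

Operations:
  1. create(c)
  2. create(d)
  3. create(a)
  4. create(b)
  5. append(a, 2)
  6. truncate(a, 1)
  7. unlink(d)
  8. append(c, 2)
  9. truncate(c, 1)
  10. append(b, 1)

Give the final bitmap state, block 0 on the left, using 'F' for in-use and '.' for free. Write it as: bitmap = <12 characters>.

[1] create(c) — c=0 (map F...........)
[2] create(d) — c=0 d=1 (map FF..........)
[3] create(a) — a=2 c=0 d=1 (map FFF.........)
[4] create(b) — a=2 b=3 c=0 d=1 (map FFFF........)
[5] append(a, 2) — a=2,4,5 b=3 c=0 d=1 (map FFFFFF......)
[6] truncate(a, 1) — a=2 b=3 c=0 d=1 (map FFFF........)
[7] unlink(d) — a=2 b=3 c=0 (map F.FF........)
[8] append(c, 2) — a=2 b=3 c=0,1,4 (map FFFFF.......)
[9] truncate(c, 1) — a=2 b=3 c=0 (map F.FF........)
[10] append(b, 1) — a=2 b=3,1 c=0 (map FFFF........)

bitmap = FFFF........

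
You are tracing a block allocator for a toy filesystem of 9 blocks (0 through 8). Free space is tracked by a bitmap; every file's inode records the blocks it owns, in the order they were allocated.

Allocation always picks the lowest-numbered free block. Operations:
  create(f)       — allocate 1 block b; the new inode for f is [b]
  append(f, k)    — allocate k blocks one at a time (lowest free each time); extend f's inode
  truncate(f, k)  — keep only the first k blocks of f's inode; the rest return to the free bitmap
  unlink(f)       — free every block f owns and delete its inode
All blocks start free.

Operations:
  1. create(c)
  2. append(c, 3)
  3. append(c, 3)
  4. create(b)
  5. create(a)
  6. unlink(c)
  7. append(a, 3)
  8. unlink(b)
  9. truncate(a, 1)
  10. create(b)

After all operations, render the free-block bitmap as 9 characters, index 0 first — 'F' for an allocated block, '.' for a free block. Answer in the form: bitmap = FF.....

bitmap = F.......F

after create(c) → c:[0]  free=[F........]
after append(c, 3) → c:[0, 1, 2, 3]  free=[FFFF.....]
after append(c, 3) → c:[0, 1, 2, 3, 4, 5, 6]  free=[FFFFFFF..]
after create(b) → b:[7], c:[0, 1, 2, 3, 4, 5, 6]  free=[FFFFFFFF.]
after create(a) → a:[8], b:[7], c:[0, 1, 2, 3, 4, 5, 6]  free=[FFFFFFFFF]
after unlink(c) → a:[8], b:[7]  free=[.......FF]
after append(a, 3) → a:[8, 0, 1, 2], b:[7]  free=[FFF....FF]
after unlink(b) → a:[8, 0, 1, 2]  free=[FFF.....F]
after truncate(a, 1) → a:[8]  free=[........F]
after create(b) → a:[8], b:[0]  free=[F.......F]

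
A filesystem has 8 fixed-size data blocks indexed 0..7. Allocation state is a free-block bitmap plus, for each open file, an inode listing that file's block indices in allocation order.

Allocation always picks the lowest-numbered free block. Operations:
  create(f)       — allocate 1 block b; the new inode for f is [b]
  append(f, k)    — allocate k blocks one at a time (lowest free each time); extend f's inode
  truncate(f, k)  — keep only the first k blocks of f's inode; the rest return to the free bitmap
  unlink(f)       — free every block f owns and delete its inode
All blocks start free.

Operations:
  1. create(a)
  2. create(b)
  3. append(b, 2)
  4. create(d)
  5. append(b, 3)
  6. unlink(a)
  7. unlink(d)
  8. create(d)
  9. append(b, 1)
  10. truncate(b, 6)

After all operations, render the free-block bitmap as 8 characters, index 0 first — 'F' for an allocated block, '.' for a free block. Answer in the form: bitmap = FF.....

bitmap = FFFF.FFF

after create(a) → a:[0]  free=[F.......]
after create(b) → a:[0], b:[1]  free=[FF......]
after append(b, 2) → a:[0], b:[1, 2, 3]  free=[FFFF....]
after create(d) → a:[0], b:[1, 2, 3], d:[4]  free=[FFFFF...]
after append(b, 3) → a:[0], b:[1, 2, 3, 5, 6, 7], d:[4]  free=[FFFFFFFF]
after unlink(a) → b:[1, 2, 3, 5, 6, 7], d:[4]  free=[.FFFFFFF]
after unlink(d) → b:[1, 2, 3, 5, 6, 7]  free=[.FFF.FFF]
after create(d) → b:[1, 2, 3, 5, 6, 7], d:[0]  free=[FFFF.FFF]
after append(b, 1) → b:[1, 2, 3, 5, 6, 7, 4], d:[0]  free=[FFFFFFFF]
after truncate(b, 6) → b:[1, 2, 3, 5, 6, 7], d:[0]  free=[FFFF.FFF]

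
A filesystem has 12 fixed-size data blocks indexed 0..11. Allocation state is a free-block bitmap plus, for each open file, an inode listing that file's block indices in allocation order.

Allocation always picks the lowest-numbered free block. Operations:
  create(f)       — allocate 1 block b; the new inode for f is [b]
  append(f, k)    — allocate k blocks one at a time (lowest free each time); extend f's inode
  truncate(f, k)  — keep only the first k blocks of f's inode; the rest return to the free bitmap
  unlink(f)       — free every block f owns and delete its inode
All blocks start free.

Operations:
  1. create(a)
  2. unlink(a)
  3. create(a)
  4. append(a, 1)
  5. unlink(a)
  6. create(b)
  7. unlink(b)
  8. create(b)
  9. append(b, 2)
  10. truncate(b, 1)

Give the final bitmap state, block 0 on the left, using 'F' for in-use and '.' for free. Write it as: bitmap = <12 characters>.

bitmap = F...........

[1] create(a) — a=0 (map F...........)
[2] unlink(a) —  (map ............)
[3] create(a) — a=0 (map F...........)
[4] append(a, 1) — a=0,1 (map FF..........)
[5] unlink(a) —  (map ............)
[6] create(b) — b=0 (map F...........)
[7] unlink(b) —  (map ............)
[8] create(b) — b=0 (map F...........)
[9] append(b, 2) — b=0,1,2 (map FFF.........)
[10] truncate(b, 1) — b=0 (map F...........)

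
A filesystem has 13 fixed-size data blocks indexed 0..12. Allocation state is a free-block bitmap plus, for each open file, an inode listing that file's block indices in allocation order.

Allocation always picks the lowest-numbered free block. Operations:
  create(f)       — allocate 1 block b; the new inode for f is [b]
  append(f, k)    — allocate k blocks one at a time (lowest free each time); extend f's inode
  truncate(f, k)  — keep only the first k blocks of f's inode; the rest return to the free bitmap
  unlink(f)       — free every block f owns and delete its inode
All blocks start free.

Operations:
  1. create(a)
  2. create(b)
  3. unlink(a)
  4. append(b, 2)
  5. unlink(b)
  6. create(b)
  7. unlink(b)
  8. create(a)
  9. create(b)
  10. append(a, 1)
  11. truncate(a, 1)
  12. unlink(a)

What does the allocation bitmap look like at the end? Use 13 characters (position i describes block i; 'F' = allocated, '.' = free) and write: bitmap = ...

  1. create(a)  ⇒  F............  {a→[0]}
  2. create(b)  ⇒  FF...........  {a→[0]; b→[1]}
  3. unlink(a)  ⇒  .F...........  {b→[1]}
  4. append(b, 2)  ⇒  FFF..........  {b→[1, 0, 2]}
  5. unlink(b)  ⇒  .............  {}
  6. create(b)  ⇒  F............  {b→[0]}
  7. unlink(b)  ⇒  .............  {}
  8. create(a)  ⇒  F............  {a→[0]}
  9. create(b)  ⇒  FF...........  {a→[0]; b→[1]}
  10. append(a, 1)  ⇒  FFF..........  {a→[0, 2]; b→[1]}
  11. truncate(a, 1)  ⇒  FF...........  {a→[0]; b→[1]}
  12. unlink(a)  ⇒  .F...........  {b→[1]}

bitmap = .F...........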